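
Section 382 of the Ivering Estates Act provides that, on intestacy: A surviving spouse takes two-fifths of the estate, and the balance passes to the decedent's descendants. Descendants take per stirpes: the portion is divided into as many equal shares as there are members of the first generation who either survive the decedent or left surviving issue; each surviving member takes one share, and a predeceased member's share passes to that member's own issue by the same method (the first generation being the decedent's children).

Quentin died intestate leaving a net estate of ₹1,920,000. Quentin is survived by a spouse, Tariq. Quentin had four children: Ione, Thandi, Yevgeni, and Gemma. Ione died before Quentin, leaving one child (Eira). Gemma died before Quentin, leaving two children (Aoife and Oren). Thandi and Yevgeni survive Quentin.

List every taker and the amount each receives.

Tariq: ₹768,000; Eira: ₹288,000; Thandi: ₹288,000; Yevgeni: ₹288,000; Aoife: ₹144,000; Oren: ₹144,000

Tariq takes two-fifths of ₹1,920,000 = ₹768,000. The remaining ₹1,152,000 passes to the descendants.
The descendants' portion (₹1,152,000) is divided into 4 shares of ₹288,000: Thandi and Yevgeni each take ₹288,000; Ione's ₹288,000 share passes to Ione's issue; Gemma's ₹288,000 share passes to Gemma's issue.
Ione's share (₹288,000) passes entirely to Eira.
Gemma's share (₹288,000) is divided into 2 shares of ₹144,000: Aoife and Oren each take ₹144,000.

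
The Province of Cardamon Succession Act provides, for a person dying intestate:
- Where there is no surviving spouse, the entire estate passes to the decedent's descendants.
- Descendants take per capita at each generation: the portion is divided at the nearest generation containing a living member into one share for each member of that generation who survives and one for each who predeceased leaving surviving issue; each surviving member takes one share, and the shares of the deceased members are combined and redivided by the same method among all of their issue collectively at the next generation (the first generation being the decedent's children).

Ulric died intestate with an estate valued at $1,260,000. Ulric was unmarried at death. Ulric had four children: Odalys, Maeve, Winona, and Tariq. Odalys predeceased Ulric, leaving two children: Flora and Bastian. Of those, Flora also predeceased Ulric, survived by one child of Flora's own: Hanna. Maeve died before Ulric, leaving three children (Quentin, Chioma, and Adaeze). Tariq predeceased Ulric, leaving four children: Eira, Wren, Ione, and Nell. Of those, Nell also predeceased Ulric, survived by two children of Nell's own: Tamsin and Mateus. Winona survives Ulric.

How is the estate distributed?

Hanna: $70,000; Bastian: $105,000; Quentin: $105,000; Chioma: $105,000; Adaeze: $105,000; Winona: $315,000; Eira: $105,000; Wren: $105,000; Ione: $105,000; Tamsin: $70,000; Mateus: $70,000

The entire $1,260,000 passes to the descendants.
That amount ($1,260,000) is divided at the children's generation into 4 shares of $315,000. Winona takes $315,000. The 3 shares of the deceased (Odalys, Maeve, and Tariq) are combined into a pool of $945,000.
That pool ($945,000) is divided at the grandchildren's generation into 9 shares of $105,000. Bastian, Quentin, Chioma, Adaeze, Eira, Wren, and Ione each take $105,000. The 2 shares of the deceased (Flora and Nell) are combined into a pool of $210,000.
That pool ($210,000) is divided at the great-grandchildren's generation equally among Hanna, Tamsin, and Mateus: $70,000 each.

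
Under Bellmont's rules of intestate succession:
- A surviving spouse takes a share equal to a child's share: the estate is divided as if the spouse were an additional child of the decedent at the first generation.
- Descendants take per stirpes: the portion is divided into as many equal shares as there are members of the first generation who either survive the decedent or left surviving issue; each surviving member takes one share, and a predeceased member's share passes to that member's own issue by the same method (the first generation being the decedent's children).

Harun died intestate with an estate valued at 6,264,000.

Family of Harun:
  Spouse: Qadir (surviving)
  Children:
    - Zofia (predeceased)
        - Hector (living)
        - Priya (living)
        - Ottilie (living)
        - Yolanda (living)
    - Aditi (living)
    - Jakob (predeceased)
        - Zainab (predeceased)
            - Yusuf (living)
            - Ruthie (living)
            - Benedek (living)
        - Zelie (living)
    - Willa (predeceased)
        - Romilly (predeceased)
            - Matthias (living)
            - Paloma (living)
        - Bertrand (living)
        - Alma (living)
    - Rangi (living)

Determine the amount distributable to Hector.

Hector receives 261,000.

The spouse counts as an additional share at the children's level, so there are 6 primary shares of 1,044,000. Qadir takes one such share (1,044,000).
The children's combined portion (5,220,000) is divided into 5 shares of 1,044,000: Aditi and Rangi each take 1,044,000; Zofia's 1,044,000 share passes to Zofia's issue; Jakob's 1,044,000 share passes to Jakob's issue; Willa's 1,044,000 share passes to Willa's issue.
Zofia's share (1,044,000) is divided into 4 shares of 261,000: Hector, Priya, Ottilie, and Yolanda each take 261,000.
Jakob's share (1,044,000) is divided into 2 shares of 522,000: Zelie takes 522,000; Zainab's 522,000 share passes to Zainab's issue.
Zainab's share (522,000) is divided into 3 shares of 174,000: Yusuf, Ruthie, and Benedek each take 174,000.
Willa's share (1,044,000) is divided into 3 shares of 348,000: Bertrand and Alma each take 348,000; Romilly's 348,000 share passes to Romilly's issue.
Romilly's share (348,000) is divided into 2 shares of 174,000: Matthias and Paloma each take 174,000.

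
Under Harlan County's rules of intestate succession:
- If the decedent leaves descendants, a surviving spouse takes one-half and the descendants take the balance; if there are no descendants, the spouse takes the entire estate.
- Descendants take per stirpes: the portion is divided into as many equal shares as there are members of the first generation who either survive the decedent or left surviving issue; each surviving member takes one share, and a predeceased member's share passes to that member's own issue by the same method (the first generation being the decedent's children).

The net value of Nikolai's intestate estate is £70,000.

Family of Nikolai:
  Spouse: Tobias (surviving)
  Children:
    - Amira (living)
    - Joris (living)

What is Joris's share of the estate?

Joris receives £17,500.

Tobias takes one-half of £70,000 = £35,000. The remaining £35,000 passes to the descendants.
The descendants' portion (£35,000) is divided into 2 shares of £17,500: Amira and Joris each take £17,500.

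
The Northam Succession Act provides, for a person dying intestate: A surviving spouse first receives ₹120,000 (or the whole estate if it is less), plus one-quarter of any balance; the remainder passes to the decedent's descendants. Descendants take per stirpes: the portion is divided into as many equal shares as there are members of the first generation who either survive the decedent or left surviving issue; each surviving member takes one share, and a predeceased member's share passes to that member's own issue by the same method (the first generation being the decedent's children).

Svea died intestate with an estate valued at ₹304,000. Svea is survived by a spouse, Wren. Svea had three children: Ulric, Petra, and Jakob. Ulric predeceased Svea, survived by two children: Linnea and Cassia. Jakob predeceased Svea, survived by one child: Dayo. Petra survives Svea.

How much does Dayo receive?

Wren first takes ₹120,000, leaving a balance of ₹184,000. Wren then takes one-quarter of the balance (₹46,000), for a total of ₹166,000. The remaining ₹138,000 passes to the descendants.
The descendants' portion (₹138,000) is divided into 3 shares of ₹46,000: Petra takes ₹46,000; Ulric's ₹46,000 share passes to Ulric's issue; Jakob's ₹46,000 share passes to Jakob's issue.
Ulric's share (₹46,000) is divided into 2 shares of ₹23,000: Linnea and Cassia each take ₹23,000.
Jakob's share (₹46,000) passes entirely to Dayo.

Dayo receives ₹46,000.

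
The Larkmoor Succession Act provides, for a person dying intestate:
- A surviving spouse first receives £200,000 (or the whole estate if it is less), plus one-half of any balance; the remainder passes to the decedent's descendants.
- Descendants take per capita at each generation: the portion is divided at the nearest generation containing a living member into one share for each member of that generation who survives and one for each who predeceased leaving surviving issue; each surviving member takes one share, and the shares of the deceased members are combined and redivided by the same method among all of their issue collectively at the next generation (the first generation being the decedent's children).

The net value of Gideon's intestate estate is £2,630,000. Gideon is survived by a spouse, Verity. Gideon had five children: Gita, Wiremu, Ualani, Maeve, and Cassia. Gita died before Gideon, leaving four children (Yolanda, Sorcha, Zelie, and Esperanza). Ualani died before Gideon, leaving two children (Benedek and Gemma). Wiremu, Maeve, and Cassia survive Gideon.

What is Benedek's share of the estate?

Verity first takes £200,000, leaving a balance of £2,430,000. Verity then takes one-half of the balance (£1,215,000), for a total of £1,415,000. The remaining £1,215,000 passes to the descendants.
The descendants' portion (£1,215,000) is divided at the children's generation into 5 shares of £243,000. Wiremu, Maeve, and Cassia each take £243,000. The 2 shares of the deceased (Gita and Ualani) are combined into a pool of £486,000.
That pool (£486,000) is divided at the grandchildren's generation equally among Yolanda, Sorcha, Zelie, Esperanza, Benedek, and Gemma: £81,000 each.

Benedek receives £81,000.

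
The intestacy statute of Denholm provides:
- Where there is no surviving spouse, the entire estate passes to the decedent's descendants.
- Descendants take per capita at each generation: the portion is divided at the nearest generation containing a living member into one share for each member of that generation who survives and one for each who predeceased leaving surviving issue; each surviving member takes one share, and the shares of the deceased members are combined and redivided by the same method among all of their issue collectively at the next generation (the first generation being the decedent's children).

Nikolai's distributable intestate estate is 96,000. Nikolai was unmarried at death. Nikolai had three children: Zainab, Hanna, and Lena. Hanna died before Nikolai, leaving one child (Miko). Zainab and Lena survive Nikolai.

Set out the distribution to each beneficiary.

The entire 96,000 passes to the descendants.
That amount (96,000) is divided at the children's generation into 3 shares of 32,000. Zainab and Lena each take 32,000. The remaining share for the deceased Hanna (32,000) is carried to the next generation.
That pool (32,000) passes entirely to Miko, the sole taker at the grandchildren's generation.

Zainab: 32,000; Miko: 32,000; Lena: 32,000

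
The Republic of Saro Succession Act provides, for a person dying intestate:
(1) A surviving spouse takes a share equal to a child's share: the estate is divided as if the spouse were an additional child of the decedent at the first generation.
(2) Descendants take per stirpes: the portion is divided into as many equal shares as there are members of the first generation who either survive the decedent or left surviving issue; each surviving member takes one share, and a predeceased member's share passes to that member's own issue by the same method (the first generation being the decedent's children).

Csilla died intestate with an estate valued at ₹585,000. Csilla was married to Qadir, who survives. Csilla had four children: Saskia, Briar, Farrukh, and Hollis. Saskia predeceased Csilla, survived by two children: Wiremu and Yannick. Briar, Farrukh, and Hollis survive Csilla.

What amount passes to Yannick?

The spouse counts as an additional share at the children's level, so there are 5 primary shares of ₹117,000. Qadir takes one such share (₹117,000).
The children's combined portion (₹468,000) is divided into 4 shares of ₹117,000: Briar, Farrukh, and Hollis each take ₹117,000; Saskia's ₹117,000 share passes to Saskia's issue.
Saskia's share (₹117,000) is divided into 2 shares of ₹58,500: Wiremu and Yannick each take ₹58,500.

Yannick receives ₹58,500.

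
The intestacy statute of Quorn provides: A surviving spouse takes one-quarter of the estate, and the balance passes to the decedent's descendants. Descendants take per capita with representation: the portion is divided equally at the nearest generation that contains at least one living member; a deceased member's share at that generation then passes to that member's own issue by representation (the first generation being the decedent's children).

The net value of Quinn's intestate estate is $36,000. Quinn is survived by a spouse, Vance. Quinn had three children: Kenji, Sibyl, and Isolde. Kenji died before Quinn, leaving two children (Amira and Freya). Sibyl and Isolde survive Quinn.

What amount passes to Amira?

Vance takes one-quarter of $36,000 = $9,000. The remaining $27,000 passes to the descendants.
The descendants' portion ($27,000) is divided into 3 shares of $9,000: Sibyl and Isolde each take $9,000; Kenji's $9,000 share passes to Kenji's issue.
Kenji's share ($9,000) is divided into 2 shares of $4,500: Amira and Freya each take $4,500.

Amira receives $4,500.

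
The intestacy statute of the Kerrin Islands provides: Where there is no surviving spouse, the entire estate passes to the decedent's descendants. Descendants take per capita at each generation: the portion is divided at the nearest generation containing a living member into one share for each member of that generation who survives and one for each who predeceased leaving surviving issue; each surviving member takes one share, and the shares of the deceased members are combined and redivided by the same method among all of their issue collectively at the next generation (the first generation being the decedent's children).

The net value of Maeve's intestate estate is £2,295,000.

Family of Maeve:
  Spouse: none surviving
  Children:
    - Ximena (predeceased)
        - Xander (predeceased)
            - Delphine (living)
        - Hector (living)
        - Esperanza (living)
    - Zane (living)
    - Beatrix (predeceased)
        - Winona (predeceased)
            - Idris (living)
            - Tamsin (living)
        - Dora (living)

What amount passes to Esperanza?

Esperanza receives £306,000.

The entire £2,295,000 passes to the descendants.
That amount (£2,295,000) is divided at the children's generation into 3 shares of £765,000. Zane takes £765,000. The 2 shares of the deceased (Ximena and Beatrix) are combined into a pool of £1,530,000.
That pool (£1,530,000) is divided at the grandchildren's generation into 5 shares of £306,000. Hector, Esperanza, and Dora each take £306,000. The 2 shares of the deceased (Xander and Winona) are combined into a pool of £612,000.
That pool (£612,000) is divided at the great-grandchildren's generation equally among Delphine, Idris, and Tamsin: £204,000 each.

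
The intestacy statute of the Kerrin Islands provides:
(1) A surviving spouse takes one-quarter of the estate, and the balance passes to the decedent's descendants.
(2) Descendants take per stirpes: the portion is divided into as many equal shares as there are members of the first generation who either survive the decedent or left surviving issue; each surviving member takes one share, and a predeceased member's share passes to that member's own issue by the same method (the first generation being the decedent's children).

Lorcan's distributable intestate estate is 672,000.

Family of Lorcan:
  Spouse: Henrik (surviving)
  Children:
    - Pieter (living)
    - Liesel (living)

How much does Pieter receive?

Pieter receives 252,000.

Henrik takes one-quarter of 672,000 = 168,000. The remaining 504,000 passes to the descendants.
The descendants' portion (504,000) is divided into 2 shares of 252,000: Pieter and Liesel each take 252,000.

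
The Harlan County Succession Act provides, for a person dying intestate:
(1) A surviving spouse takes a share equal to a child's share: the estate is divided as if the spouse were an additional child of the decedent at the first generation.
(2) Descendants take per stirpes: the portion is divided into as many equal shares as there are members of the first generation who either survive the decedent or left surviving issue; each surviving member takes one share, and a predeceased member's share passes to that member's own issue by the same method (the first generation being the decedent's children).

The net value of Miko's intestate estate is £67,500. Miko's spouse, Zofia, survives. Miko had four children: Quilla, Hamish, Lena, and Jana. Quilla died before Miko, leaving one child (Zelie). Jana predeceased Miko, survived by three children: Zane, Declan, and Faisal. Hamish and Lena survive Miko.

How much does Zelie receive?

Zelie receives £13,500.

The spouse counts as an additional share at the children's level, so there are 5 primary shares of £13,500. Zofia takes one such share (£13,500).
The children's combined portion (£54,000) is divided into 4 shares of £13,500: Hamish and Lena each take £13,500; Quilla's £13,500 share passes to Quilla's issue; Jana's £13,500 share passes to Jana's issue.
Quilla's share (£13,500) passes entirely to Zelie.
Jana's share (£13,500) is divided into 3 shares of £4,500: Zane, Declan, and Faisal each take £4,500.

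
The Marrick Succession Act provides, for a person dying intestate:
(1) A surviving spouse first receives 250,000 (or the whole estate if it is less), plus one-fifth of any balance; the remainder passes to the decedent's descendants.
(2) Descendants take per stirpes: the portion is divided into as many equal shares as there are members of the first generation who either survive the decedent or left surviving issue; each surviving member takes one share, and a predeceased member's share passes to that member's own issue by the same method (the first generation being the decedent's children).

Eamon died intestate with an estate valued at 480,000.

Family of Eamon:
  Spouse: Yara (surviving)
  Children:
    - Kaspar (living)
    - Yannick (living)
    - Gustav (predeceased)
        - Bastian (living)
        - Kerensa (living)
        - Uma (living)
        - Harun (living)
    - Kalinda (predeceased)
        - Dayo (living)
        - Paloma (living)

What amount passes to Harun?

Harun receives 11,500.

Yara first takes 250,000, leaving a balance of 230,000. Yara then takes one-fifth of the balance (46,000), for a total of 296,000. The remaining 184,000 passes to the descendants.
The descendants' portion (184,000) is divided into 4 shares of 46,000: Kaspar and Yannick each take 46,000; Gustav's 46,000 share passes to Gustav's issue; Kalinda's 46,000 share passes to Kalinda's issue.
Gustav's share (46,000) is divided into 4 shares of 11,500: Bastian, Kerensa, Uma, and Harun each take 11,500.
Kalinda's share (46,000) is divided into 2 shares of 23,000: Dayo and Paloma each take 23,000.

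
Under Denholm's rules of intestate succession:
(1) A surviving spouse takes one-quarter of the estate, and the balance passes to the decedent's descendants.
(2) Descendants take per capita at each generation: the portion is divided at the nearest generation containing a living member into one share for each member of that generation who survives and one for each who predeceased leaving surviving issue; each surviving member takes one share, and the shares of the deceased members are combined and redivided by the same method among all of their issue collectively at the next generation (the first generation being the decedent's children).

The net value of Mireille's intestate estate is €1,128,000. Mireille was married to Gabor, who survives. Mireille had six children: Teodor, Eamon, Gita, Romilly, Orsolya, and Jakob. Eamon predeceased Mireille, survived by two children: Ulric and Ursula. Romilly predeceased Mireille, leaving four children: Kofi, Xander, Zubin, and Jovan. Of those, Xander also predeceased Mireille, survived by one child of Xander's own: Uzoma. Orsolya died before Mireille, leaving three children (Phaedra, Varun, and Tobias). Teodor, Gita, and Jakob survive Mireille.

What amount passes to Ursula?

Ursula receives €47,000.

Gabor takes one-quarter of €1,128,000 = €282,000. The remaining €846,000 passes to the descendants.
The descendants' portion (€846,000) is divided at the children's generation into 6 shares of €141,000. Teodor, Gita, and Jakob each take €141,000. The 3 shares of the deceased (Eamon, Romilly, and Orsolya) are combined into a pool of €423,000.
That pool (€423,000) is divided at the grandchildren's generation into 9 shares of €47,000. Ulric, Ursula, Kofi, Zubin, Jovan, Phaedra, Varun, and Tobias each take €47,000. The remaining share for the deceased Xander (€47,000) is carried to the next generation.
That pool (€47,000) passes entirely to Uzoma, the sole taker at the great-grandchildren's generation.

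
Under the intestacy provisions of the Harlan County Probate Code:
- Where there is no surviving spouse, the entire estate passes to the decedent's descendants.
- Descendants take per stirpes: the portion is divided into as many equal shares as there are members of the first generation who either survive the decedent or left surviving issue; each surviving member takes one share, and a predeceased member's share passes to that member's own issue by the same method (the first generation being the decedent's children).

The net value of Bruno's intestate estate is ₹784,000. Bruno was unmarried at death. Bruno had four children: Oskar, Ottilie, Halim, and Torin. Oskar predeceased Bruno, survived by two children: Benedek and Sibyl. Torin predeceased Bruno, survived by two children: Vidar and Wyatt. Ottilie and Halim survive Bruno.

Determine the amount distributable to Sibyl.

The entire ₹784,000 passes to the descendants.
That amount (₹784,000) is divided into 4 shares of ₹196,000: Ottilie and Halim each take ₹196,000; Oskar's ₹196,000 share passes to Oskar's issue; Torin's ₹196,000 share passes to Torin's issue.
Oskar's share (₹196,000) is divided into 2 shares of ₹98,000: Benedek and Sibyl each take ₹98,000.
Torin's share (₹196,000) is divided into 2 shares of ₹98,000: Vidar and Wyatt each take ₹98,000.

Sibyl receives ₹98,000.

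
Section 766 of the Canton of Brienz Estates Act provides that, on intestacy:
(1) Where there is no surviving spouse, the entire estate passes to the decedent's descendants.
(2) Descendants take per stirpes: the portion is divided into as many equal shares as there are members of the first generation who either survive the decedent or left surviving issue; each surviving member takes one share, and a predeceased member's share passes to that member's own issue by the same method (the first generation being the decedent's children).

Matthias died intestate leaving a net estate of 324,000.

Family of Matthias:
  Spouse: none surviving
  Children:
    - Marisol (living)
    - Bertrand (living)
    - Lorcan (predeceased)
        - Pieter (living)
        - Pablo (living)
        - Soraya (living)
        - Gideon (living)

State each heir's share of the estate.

Marisol: 108,000; Bertrand: 108,000; Pieter: 27,000; Pablo: 27,000; Soraya: 27,000; Gideon: 27,000

The entire 324,000 passes to the descendants.
That amount (324,000) is divided into 3 shares of 108,000: Marisol and Bertrand each take 108,000; Lorcan's 108,000 share passes to Lorcan's issue.
Lorcan's share (108,000) is divided into 4 shares of 27,000: Pieter, Pablo, Soraya, and Gideon each take 27,000.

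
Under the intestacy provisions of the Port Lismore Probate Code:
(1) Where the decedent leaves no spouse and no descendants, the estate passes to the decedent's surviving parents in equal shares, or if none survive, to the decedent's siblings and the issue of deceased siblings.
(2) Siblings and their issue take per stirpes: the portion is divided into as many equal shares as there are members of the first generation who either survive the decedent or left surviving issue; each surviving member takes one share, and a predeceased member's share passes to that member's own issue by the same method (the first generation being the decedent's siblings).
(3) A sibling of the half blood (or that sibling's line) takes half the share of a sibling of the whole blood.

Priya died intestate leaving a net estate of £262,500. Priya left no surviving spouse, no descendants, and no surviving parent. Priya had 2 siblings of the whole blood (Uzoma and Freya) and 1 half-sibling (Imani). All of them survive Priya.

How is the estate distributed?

The entire £262,500 passes to the siblings and their issue.
Counting each half-blood sibling's line as half a unit, there are 5/2 units in £262,500, so one unit is £105,000. Whole-blood lines (Uzoma and Freya) take £105,000 each; half-blood lines (Imani) take £52,500 each.

Uzoma: £105,000; Imani: £52,500; Freya: £105,000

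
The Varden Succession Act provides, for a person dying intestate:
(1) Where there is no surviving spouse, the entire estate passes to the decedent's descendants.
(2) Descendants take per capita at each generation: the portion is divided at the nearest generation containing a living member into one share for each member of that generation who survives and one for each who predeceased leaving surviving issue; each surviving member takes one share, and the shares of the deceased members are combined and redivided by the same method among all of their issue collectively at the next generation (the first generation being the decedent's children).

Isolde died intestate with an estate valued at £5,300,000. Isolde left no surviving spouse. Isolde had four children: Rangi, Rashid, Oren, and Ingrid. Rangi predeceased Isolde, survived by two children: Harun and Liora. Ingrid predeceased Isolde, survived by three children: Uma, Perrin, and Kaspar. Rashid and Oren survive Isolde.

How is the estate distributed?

The entire £5,300,000 passes to the descendants.
That amount (£5,300,000) is divided at the children's generation into 4 shares of £1,325,000. Rashid and Oren each take £1,325,000. The 2 shares of the deceased (Rangi and Ingrid) are combined into a pool of £2,650,000.
That pool (£2,650,000) is divided at the grandchildren's generation equally among Harun, Liora, Uma, Perrin, and Kaspar: £530,000 each.

Harun: £530,000; Liora: £530,000; Rashid: £1,325,000; Oren: £1,325,000; Uma: £530,000; Perrin: £530,000; Kaspar: £530,000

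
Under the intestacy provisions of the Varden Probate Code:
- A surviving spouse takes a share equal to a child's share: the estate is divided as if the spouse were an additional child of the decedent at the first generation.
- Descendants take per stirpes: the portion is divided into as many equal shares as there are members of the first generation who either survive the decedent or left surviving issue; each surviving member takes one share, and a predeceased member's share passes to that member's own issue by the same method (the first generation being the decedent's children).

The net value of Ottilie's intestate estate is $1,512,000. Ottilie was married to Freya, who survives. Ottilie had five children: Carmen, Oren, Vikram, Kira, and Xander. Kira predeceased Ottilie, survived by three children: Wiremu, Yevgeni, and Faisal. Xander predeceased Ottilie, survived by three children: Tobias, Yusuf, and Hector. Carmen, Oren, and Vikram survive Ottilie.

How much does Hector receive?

The spouse counts as an additional share at the children's level, so there are 6 primary shares of $252,000. Freya takes one such share ($252,000).
The children's combined portion ($1,260,000) is divided into 5 shares of $252,000: Carmen, Oren, and Vikram each take $252,000; Kira's $252,000 share passes to Kira's issue; Xander's $252,000 share passes to Xander's issue.
Kira's share ($252,000) is divided into 3 shares of $84,000: Wiremu, Yevgeni, and Faisal each take $84,000.
Xander's share ($252,000) is divided into 3 shares of $84,000: Tobias, Yusuf, and Hector each take $84,000.

Hector receives $84,000.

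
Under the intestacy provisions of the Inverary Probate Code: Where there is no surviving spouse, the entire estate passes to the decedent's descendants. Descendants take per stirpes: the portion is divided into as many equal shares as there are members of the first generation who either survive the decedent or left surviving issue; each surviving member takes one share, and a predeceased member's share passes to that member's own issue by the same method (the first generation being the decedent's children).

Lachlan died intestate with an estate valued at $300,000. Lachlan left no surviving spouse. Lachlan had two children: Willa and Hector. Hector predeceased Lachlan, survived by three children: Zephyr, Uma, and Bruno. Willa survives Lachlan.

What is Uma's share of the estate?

The entire $300,000 passes to the descendants.
That amount ($300,000) is divided into 2 shares of $150,000: Willa takes $150,000; Hector's $150,000 share passes to Hector's issue.
Hector's share ($150,000) is divided into 3 shares of $50,000: Zephyr, Uma, and Bruno each take $50,000.

Uma receives $50,000.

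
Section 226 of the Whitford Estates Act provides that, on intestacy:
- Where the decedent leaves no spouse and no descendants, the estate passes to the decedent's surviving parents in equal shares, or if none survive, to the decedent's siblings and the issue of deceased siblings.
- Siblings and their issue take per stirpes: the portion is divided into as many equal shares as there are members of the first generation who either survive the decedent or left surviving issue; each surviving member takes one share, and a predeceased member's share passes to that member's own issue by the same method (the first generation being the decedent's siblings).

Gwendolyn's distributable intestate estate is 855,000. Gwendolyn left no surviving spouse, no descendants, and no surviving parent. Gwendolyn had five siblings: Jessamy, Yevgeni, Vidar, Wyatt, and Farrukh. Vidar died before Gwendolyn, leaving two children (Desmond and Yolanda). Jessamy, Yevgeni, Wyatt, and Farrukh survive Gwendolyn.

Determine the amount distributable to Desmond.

Desmond receives 85,500.

The entire 855,000 passes to the siblings and their issue.
That amount (855,000) is divided into 5 shares of 171,000: Jessamy, Yevgeni, Wyatt, and Farrukh each take 171,000; Vidar's 171,000 share passes to Vidar's issue.
Vidar's share (171,000) is divided into 2 shares of 85,500: Desmond and Yolanda each take 85,500.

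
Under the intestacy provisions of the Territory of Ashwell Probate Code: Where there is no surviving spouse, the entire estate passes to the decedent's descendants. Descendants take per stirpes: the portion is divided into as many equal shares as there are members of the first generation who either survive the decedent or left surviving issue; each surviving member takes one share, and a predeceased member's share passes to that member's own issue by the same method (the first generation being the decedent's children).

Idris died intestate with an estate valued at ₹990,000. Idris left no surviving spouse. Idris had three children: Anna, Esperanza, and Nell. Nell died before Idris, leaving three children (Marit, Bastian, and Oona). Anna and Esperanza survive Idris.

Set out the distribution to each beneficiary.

The entire ₹990,000 passes to the descendants.
That amount (₹990,000) is divided into 3 shares of ₹330,000: Anna and Esperanza each take ₹330,000; Nell's ₹330,000 share passes to Nell's issue.
Nell's share (₹330,000) is divided into 3 shares of ₹110,000: Marit, Bastian, and Oona each take ₹110,000.

Anna: ₹330,000; Esperanza: ₹330,000; Marit: ₹110,000; Bastian: ₹110,000; Oona: ₹110,000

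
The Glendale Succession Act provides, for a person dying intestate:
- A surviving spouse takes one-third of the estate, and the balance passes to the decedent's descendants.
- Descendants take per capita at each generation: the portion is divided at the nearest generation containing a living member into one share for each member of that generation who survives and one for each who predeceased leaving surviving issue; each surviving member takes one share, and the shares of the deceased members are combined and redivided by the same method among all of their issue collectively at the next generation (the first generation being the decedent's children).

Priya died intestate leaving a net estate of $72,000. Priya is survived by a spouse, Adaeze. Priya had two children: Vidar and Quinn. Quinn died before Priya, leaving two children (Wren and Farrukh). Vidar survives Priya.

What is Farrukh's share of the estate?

Farrukh receives $12,000.

Adaeze takes one-third of $72,000 = $24,000. The remaining $48,000 passes to the descendants.
The descendants' portion ($48,000) is divided at the children's generation into 2 shares of $24,000. Vidar takes $24,000. The remaining share for the deceased Quinn ($24,000) is carried to the next generation.
That pool ($24,000) is divided at the grandchildren's generation equally among Wren and Farrukh: $12,000 each.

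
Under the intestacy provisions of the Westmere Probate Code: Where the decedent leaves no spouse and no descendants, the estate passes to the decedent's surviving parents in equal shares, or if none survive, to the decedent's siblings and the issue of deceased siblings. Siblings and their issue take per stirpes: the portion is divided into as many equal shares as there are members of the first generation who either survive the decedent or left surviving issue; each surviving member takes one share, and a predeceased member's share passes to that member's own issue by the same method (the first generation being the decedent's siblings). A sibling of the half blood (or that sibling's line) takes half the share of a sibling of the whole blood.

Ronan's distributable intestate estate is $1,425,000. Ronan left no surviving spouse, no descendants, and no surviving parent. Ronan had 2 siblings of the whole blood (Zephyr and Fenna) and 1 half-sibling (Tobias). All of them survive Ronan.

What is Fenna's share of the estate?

The entire $1,425,000 passes to the siblings and their issue.
Counting each half-blood sibling's line as half a unit, there are 5/2 units in $1,425,000, so one unit is $570,000. Whole-blood lines (Zephyr and Fenna) take $570,000 each; half-blood lines (Tobias) take $285,000 each.

Fenna receives $570,000.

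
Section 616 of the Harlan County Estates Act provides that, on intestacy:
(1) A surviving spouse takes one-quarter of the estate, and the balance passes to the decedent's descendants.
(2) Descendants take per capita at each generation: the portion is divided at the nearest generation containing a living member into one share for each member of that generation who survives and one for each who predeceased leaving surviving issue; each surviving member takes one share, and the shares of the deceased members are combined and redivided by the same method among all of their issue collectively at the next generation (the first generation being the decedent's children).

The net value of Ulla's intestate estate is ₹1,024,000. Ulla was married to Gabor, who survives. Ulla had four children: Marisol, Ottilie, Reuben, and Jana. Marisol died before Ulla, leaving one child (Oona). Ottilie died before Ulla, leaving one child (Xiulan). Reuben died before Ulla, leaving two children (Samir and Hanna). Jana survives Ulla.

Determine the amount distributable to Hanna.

Gabor takes one-quarter of ₹1,024,000 = ₹256,000. The remaining ₹768,000 passes to the descendants.
The descendants' portion (₹768,000) is divided at the children's generation into 4 shares of ₹192,000. Jana takes ₹192,000. The 3 shares of the deceased (Marisol, Ottilie, and Reuben) are combined into a pool of ₹576,000.
That pool (₹576,000) is divided at the grandchildren's generation equally among Oona, Xiulan, Samir, and Hanna: ₹144,000 each.

Hanna receives ₹144,000.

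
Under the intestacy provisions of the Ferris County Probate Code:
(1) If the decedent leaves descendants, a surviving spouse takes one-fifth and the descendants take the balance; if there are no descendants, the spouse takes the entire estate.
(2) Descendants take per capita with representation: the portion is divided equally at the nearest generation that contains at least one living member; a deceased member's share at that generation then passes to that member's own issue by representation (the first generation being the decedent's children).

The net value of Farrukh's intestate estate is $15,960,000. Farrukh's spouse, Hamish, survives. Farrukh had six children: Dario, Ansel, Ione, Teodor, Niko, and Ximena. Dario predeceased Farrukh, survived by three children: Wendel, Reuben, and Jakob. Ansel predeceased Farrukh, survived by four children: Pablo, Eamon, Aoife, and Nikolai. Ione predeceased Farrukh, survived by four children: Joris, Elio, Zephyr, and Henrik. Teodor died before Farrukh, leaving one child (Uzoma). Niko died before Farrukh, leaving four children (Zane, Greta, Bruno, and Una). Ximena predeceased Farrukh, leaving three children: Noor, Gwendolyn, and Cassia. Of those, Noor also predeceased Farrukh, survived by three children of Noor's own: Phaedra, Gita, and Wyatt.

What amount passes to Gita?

Hamish takes one-fifth of $15,960,000 = $3,192,000. The remaining $12,768,000 passes to the descendants.
No child survives, so the initial division is made at the grandchildren's generation.
The descendants' portion ($12,768,000) is divided into 19 shares of $672,000: Wendel, Reuben, Jakob, Pablo, Eamon, Aoife, Nikolai, Joris, Elio, Zephyr, Henrik, Uzoma, Zane, Greta, Bruno, Una, Gwendolyn, and Cassia each take $672,000; Noor's $672,000 share passes to Noor's issue.
Noor's share ($672,000) is divided into 3 shares of $224,000: Phaedra, Gita, and Wyatt each take $224,000.

Gita receives $224,000.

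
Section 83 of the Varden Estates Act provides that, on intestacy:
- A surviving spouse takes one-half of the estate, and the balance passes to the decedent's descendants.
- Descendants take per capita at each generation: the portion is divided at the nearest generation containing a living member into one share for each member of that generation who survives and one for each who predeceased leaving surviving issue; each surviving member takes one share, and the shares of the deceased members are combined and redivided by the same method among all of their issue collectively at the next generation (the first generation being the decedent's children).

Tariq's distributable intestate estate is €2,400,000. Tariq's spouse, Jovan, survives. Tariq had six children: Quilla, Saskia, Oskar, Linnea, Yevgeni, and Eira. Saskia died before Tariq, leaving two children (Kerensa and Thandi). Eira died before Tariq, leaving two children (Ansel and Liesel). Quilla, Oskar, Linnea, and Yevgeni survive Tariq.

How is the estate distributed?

Jovan takes one-half of €2,400,000 = €1,200,000. The remaining €1,200,000 passes to the descendants.
The descendants' portion (€1,200,000) is divided at the children's generation into 6 shares of €200,000. Quilla, Oskar, Linnea, and Yevgeni each take €200,000. The 2 shares of the deceased (Saskia and Eira) are combined into a pool of €400,000.
That pool (€400,000) is divided at the grandchildren's generation equally among Kerensa, Thandi, Ansel, and Liesel: €100,000 each.

Jovan: €1,200,000; Quilla: €200,000; Kerensa: €100,000; Thandi: €100,000; Oskar: €200,000; Linnea: €200,000; Yevgeni: €200,000; Ansel: €100,000; Liesel: €100,000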